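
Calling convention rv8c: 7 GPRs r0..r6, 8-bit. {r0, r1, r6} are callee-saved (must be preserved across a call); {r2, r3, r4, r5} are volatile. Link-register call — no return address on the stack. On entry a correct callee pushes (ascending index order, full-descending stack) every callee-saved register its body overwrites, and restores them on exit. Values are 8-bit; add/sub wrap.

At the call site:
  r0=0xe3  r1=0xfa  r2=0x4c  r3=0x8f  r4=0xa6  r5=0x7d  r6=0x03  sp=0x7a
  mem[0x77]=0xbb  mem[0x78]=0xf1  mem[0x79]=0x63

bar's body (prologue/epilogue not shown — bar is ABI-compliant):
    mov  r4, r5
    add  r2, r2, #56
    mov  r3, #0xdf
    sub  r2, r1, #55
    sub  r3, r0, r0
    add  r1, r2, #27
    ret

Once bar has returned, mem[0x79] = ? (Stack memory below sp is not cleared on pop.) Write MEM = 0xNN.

prologue: push r1 -> mem[0x79]=0xfa, sp=0x79
body[0] mov  r4, r5 -> r4=0x7d
body[1] add  r2, r2, #56 -> r2=0x84
body[2] mov  r3, #0xdf -> r3=0xdf
body[3] sub  r2, r1, #55 -> r2=0xc3
body[4] sub  r3, r0, r0 -> r3=0x00
body[5] add  r1, r2, #27 -> r1=0xde
epilogue: pop r1=0xfa, sp=0x7a
prologue pushed ['r1'] at ['0x79']

MEM = 0xfa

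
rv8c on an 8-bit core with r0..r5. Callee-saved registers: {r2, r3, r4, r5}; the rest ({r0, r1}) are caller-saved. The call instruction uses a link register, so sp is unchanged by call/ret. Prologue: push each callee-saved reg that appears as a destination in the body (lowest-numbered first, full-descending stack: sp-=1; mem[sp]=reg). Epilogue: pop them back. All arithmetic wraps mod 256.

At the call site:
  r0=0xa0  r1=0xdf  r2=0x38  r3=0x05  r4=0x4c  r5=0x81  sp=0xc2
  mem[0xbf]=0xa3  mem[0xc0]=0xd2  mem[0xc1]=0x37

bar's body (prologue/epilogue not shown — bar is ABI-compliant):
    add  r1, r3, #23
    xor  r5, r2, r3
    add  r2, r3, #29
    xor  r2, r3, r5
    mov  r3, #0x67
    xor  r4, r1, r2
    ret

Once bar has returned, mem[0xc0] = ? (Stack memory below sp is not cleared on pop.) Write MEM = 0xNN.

MEM = 0x05

prologue: push r2 -> mem[0xc1]=0x38, sp=0xc1
prologue: push r3 -> mem[0xc0]=0x05, sp=0xc0
prologue: push r4 -> mem[0xbf]=0x4c, sp=0xbf
prologue: push r5 -> mem[0xbe]=0x81, sp=0xbe
body[0] add  r1, r3, #23 -> r1=0x1c
body[1] xor  r5, r2, r3 -> r5=0x3d
body[2] add  r2, r3, #29 -> r2=0x22
body[3] xor  r2, r3, r5 -> r2=0x38
body[4] mov  r3, #0x67 -> r3=0x67
body[5] xor  r4, r1, r2 -> r4=0x24
epilogue: pop r5=0x81, sp=0xbf
epilogue: pop r4=0x4c, sp=0xc0
epilogue: pop r3=0x05, sp=0xc1
epilogue: pop r2=0x38, sp=0xc2
prologue pushed ['r2', 'r3', 'r4', 'r5'] at ['0xc1', '0xc0', '0xbf', '0xbe']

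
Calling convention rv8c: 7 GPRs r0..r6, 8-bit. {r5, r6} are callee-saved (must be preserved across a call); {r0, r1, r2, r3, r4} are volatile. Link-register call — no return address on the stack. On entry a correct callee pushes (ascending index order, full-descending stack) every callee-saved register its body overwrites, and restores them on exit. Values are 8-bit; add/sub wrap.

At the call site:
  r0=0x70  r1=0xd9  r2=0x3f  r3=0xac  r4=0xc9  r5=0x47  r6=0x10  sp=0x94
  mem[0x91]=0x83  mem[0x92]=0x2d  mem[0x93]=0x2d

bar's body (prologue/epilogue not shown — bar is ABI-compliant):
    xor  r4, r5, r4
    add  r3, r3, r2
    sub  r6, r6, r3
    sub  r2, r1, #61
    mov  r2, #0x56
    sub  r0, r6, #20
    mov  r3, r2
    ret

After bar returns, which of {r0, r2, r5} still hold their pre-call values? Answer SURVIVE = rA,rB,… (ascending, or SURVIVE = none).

prologue: push r6 -> mem[0x93]=0x10, sp=0x93
body[0] xor  r4, r5, r4 -> r4=0x8e
body[1] add  r3, r3, r2 -> r3=0xeb
body[2] sub  r6, r6, r3 -> r6=0x25
body[3] sub  r2, r1, #61 -> r2=0x9c
body[4] mov  r2, #0x56 -> r2=0x56
body[5] sub  r0, r6, #20 -> r0=0x11
body[6] mov  r3, r2 -> r3=0x56
epilogue: pop r6=0x10, sp=0x94
r0: caller-saved, written=True
r2: caller-saved, written=True
r5: callee-saved, written=False

SURVIVE = r5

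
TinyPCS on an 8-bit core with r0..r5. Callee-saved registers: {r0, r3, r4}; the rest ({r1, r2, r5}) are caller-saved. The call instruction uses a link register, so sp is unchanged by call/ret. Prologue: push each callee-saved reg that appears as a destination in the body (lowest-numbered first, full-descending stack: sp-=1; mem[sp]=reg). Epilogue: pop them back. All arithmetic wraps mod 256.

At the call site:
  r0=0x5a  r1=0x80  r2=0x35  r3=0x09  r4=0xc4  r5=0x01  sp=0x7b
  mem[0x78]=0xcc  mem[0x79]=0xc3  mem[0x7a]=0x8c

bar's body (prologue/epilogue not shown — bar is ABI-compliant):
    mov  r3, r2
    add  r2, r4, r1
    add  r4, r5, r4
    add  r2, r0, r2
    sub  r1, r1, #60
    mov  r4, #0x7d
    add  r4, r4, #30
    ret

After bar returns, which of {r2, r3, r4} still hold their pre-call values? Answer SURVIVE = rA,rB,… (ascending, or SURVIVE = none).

SURVIVE = r3,r4

prologue: push r3 -> mem[0x7a]=0x09, sp=0x7a
prologue: push r4 -> mem[0x79]=0xc4, sp=0x79
body[0] mov  r3, r2 -> r3=0x35
body[1] add  r2, r4, r1 -> r2=0x44
body[2] add  r4, r5, r4 -> r4=0xc5
body[3] add  r2, r0, r2 -> r2=0x9e
body[4] sub  r1, r1, #60 -> r1=0x44
body[5] mov  r4, #0x7d -> r4=0x7d
body[6] add  r4, r4, #30 -> r4=0x9b
epilogue: pop r4=0xc4, sp=0x7a
epilogue: pop r3=0x09, sp=0x7b
r2: caller-saved, written=True
r3: callee-saved, written=True
r4: callee-saved, written=True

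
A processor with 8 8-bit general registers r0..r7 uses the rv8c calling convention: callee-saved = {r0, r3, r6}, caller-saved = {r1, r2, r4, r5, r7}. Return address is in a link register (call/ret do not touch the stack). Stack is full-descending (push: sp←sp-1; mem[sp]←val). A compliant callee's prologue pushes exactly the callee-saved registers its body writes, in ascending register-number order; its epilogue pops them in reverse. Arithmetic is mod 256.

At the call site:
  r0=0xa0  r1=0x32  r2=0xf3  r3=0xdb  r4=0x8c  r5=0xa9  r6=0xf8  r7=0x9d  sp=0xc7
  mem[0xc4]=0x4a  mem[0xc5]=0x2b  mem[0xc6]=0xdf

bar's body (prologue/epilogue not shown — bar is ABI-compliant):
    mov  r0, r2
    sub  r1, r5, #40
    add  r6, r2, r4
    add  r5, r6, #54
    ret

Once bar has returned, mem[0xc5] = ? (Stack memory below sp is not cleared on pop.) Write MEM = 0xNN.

MEM = 0xf8

prologue: push r0 -> mem[0xc6]=0xa0, sp=0xc6
prologue: push r6 -> mem[0xc5]=0xf8, sp=0xc5
body[0] mov  r0, r2 -> r0=0xf3
body[1] sub  r1, r5, #40 -> r1=0x81
body[2] add  r6, r2, r4 -> r6=0x7f
body[3] add  r5, r6, #54 -> r5=0xb5
epilogue: pop r6=0xf8, sp=0xc6
epilogue: pop r0=0xa0, sp=0xc7
prologue pushed ['r0', 'r6'] at ['0xc6', '0xc5']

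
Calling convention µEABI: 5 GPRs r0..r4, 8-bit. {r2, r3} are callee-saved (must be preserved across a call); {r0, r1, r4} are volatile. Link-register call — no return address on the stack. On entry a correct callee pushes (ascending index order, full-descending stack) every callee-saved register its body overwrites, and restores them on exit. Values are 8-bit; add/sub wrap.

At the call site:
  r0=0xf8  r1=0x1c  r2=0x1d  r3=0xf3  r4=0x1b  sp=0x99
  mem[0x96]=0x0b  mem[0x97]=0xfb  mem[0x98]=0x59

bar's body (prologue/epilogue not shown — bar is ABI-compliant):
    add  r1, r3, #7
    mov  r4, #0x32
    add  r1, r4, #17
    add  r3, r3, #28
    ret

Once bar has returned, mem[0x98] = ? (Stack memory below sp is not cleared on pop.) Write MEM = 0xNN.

prologue: push r3 -> mem[0x98]=0xf3, sp=0x98
body[0] add  r1, r3, #7 -> r1=0xfa
body[1] mov  r4, #0x32 -> r4=0x32
body[2] add  r1, r4, #17 -> r1=0x43
body[3] add  r3, r3, #28 -> r3=0x0f
epilogue: pop r3=0xf3, sp=0x99
prologue pushed ['r3'] at ['0x98']

MEM = 0xf3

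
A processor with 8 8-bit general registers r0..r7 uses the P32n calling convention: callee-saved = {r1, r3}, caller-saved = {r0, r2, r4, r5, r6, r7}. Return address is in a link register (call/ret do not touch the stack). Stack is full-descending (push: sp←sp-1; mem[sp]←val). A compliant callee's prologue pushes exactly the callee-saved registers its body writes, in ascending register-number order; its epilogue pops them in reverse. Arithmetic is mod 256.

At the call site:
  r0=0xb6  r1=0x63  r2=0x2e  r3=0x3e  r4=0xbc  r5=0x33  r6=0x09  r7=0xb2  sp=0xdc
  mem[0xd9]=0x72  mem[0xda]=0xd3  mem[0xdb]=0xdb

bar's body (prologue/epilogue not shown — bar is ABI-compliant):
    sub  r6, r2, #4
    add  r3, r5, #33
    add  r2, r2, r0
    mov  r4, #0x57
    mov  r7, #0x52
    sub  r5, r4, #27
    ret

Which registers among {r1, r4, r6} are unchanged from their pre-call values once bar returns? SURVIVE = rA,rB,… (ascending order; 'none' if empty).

SURVIVE = r1

prologue: push r3 → mem[0xdb]=0x3e, sp=0xdb
body[0] sub  r6, r2, #4 → r6=0x2a
body[1] add  r3, r5, #33 → r3=0x54
body[2] add  r2, r2, r0 → r2=0xe4
body[3] mov  r4, #0x57 → r4=0x57
body[4] mov  r7, #0x52 → r7=0x52
body[5] sub  r5, r4, #27 → r5=0x3c
epilogue: pop r3=0x3e, sp=0xdc
r1: callee-saved, written=False
r4: caller-saved, written=True
r6: caller-saved, written=True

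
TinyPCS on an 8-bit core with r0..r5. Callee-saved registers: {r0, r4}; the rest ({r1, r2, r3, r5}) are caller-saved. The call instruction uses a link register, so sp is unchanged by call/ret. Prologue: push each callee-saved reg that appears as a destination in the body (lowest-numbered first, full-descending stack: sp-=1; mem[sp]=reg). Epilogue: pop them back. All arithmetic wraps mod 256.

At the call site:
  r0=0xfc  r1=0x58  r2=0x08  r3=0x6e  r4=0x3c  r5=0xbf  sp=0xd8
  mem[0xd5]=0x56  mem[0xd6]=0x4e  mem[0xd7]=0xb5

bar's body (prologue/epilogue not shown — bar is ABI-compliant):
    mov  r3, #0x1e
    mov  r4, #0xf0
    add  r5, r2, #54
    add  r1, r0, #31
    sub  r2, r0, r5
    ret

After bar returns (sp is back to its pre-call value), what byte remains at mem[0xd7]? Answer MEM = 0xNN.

MEM = 0x3c

prologue: push r4 → mem[0xd7]=0x3c, sp=0xd7
body[0] mov  r3, #0x1e → r3=0x1e
body[1] mov  r4, #0xf0 → r4=0xf0
body[2] add  r5, r2, #54 → r5=0x3e
body[3] add  r1, r0, #31 → r1=0x1b
body[4] sub  r2, r0, r5 → r2=0xbe
epilogue: pop r4=0x3c, sp=0xd8
prologue pushed ['r4'] at ['0xd7']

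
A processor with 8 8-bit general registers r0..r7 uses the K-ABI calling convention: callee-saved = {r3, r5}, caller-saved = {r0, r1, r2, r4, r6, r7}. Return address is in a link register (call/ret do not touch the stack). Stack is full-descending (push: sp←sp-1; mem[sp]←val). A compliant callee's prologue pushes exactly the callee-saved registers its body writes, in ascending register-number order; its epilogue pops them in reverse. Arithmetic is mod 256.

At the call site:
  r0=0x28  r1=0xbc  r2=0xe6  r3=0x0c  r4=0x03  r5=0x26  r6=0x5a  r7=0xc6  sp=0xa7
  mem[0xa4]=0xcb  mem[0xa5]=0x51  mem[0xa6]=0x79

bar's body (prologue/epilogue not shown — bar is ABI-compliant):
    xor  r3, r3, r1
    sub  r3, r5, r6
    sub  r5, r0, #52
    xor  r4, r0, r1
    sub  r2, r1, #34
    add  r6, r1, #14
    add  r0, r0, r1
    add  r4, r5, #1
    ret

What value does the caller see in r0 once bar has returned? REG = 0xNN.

prologue: push r3 → mem[0xa6]=0x0c, sp=0xa6
prologue: push r5 → mem[0xa5]=0x26, sp=0xa5
body[0] xor  r3, r3, r1 → r3=0xb0
body[1] sub  r3, r5, r6 → r3=0xcc
body[2] sub  r5, r0, #52 → r5=0xf4
body[3] xor  r4, r0, r1 → r4=0x94
body[4] sub  r2, r1, #34 → r2=0x9a
body[5] add  r6, r1, #14 → r6=0xca
body[6] add  r0, r0, r1 → r0=0xe4
body[7] add  r4, r5, #1 → r4=0xf5
epilogue: pop r5=0x26, sp=0xa6
epilogue: pop r3=0x0c, sp=0xa7
r0 is caller-saved → body value

REG = 0xe4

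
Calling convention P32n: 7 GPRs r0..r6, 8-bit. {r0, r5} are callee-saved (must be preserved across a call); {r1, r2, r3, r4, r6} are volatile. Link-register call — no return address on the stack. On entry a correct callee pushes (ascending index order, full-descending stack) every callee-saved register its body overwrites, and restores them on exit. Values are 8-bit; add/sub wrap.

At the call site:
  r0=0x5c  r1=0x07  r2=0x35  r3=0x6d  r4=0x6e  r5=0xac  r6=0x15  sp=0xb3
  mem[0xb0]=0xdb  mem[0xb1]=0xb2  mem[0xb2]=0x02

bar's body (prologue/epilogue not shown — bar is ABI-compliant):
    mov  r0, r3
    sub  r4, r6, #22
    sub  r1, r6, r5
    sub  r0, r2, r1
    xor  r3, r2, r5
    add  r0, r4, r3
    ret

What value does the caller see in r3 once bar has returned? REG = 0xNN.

REG = 0x99

prologue: push r0 -> mem[0xb2]=0x5c, sp=0xb2
body[0] mov  r0, r3 -> r0=0x6d
body[1] sub  r4, r6, #22 -> r4=0xff
body[2] sub  r1, r6, r5 -> r1=0x69
body[3] sub  r0, r2, r1 -> r0=0xcc
body[4] xor  r3, r2, r5 -> r3=0x99
body[5] add  r0, r4, r3 -> r0=0x98
epilogue: pop r0=0x5c, sp=0xb3
r3 is caller-saved -> body value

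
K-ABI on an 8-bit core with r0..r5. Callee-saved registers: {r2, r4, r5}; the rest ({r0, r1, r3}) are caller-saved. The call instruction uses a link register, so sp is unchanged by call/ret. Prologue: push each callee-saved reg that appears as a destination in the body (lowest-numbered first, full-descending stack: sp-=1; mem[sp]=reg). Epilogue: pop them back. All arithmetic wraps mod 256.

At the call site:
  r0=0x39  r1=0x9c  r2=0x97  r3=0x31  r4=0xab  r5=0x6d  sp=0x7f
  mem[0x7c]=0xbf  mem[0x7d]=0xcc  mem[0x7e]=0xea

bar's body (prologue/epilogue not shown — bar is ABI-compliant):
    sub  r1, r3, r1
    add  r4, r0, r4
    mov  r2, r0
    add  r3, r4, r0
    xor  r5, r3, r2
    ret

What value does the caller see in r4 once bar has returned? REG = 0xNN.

REG = 0xab

prologue: push r2 → mem[0x7e]=0x97, sp=0x7e
prologue: push r4 → mem[0x7d]=0xab, sp=0x7d
prologue: push r5 → mem[0x7c]=0x6d, sp=0x7c
body[0] sub  r1, r3, r1 → r1=0x95
body[1] add  r4, r0, r4 → r4=0xe4
body[2] mov  r2, r0 → r2=0x39
body[3] add  r3, r4, r0 → r3=0x1d
body[4] xor  r5, r3, r2 → r5=0x24
epilogue: pop r5=0x6d, sp=0x7d
epilogue: pop r4=0xab, sp=0x7e
epilogue: pop r2=0x97, sp=0x7f
r4 is callee-saved → restored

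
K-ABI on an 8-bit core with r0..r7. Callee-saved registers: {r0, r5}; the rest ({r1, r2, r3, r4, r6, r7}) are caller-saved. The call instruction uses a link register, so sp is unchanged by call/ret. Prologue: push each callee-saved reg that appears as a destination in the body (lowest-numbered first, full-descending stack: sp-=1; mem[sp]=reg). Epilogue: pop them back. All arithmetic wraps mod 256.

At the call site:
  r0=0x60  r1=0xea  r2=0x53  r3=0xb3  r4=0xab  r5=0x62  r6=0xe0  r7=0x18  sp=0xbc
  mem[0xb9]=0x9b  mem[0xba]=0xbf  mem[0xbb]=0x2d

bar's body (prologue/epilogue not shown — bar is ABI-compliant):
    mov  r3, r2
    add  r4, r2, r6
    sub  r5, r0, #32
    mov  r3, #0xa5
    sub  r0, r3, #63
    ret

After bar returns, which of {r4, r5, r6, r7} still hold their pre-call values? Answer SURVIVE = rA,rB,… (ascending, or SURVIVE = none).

prologue: push r0 → mem[0xbb]=0x60, sp=0xbb
prologue: push r5 → mem[0xba]=0x62, sp=0xba
body[0] mov  r3, r2 → r3=0x53
body[1] add  r4, r2, r6 → r4=0x33
body[2] sub  r5, r0, #32 → r5=0x40
body[3] mov  r3, #0xa5 → r3=0xa5
body[4] sub  r0, r3, #63 → r0=0x66
epilogue: pop r5=0x62, sp=0xbb
epilogue: pop r0=0x60, sp=0xbc
r4: caller-saved, written=True
r5: callee-saved, written=True
r6: caller-saved, written=False
r7: caller-saved, written=False

SURVIVE = r5,r6,r7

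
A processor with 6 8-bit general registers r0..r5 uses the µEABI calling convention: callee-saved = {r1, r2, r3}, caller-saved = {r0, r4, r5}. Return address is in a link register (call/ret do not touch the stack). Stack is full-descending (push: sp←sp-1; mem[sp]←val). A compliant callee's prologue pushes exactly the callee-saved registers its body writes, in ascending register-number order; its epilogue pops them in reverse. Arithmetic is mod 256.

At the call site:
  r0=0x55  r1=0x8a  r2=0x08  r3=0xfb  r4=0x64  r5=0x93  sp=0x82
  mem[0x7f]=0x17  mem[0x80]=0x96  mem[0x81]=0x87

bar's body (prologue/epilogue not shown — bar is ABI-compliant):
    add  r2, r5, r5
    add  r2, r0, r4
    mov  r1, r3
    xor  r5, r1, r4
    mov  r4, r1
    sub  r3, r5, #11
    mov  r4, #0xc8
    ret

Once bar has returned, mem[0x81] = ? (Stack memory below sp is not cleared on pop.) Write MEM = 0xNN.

MEM = 0x8a

prologue: push r1 -> mem[0x81]=0x8a, sp=0x81
prologue: push r2 -> mem[0x80]=0x08, sp=0x80
prologue: push r3 -> mem[0x7f]=0xfb, sp=0x7f
body[0] add  r2, r5, r5 -> r2=0x26
body[1] add  r2, r0, r4 -> r2=0xb9
body[2] mov  r1, r3 -> r1=0xfb
body[3] xor  r5, r1, r4 -> r5=0x9f
body[4] mov  r4, r1 -> r4=0xfb
body[5] sub  r3, r5, #11 -> r3=0x94
body[6] mov  r4, #0xc8 -> r4=0xc8
epilogue: pop r3=0xfb, sp=0x80
epilogue: pop r2=0x08, sp=0x81
epilogue: pop r1=0x8a, sp=0x82
prologue pushed ['r1', 'r2', 'r3'] at ['0x81', '0x80', '0x7f']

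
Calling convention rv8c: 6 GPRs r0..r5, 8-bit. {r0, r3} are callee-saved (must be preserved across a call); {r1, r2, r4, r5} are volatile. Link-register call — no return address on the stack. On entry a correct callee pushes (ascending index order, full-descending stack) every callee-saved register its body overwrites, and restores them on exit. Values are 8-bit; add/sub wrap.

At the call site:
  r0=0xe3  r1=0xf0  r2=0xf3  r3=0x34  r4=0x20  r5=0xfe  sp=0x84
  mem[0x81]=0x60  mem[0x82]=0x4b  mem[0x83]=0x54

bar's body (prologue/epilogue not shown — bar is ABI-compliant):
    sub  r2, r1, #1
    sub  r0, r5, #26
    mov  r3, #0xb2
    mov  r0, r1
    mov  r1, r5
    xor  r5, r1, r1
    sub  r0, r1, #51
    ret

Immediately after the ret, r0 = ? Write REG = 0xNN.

REG = 0xe3

prologue: push r0 → mem[0x83]=0xe3, sp=0x83
prologue: push r3 → mem[0x82]=0x34, sp=0x82
body[0] sub  r2, r1, #1 → r2=0xef
body[1] sub  r0, r5, #26 → r0=0xe4
body[2] mov  r3, #0xb2 → r3=0xb2
body[3] mov  r0, r1 → r0=0xf0
body[4] mov  r1, r5 → r1=0xfe
body[5] xor  r5, r1, r1 → r5=0x00
body[6] sub  r0, r1, #51 → r0=0xcb
epilogue: pop r3=0x34, sp=0x83
epilogue: pop r0=0xe3, sp=0x84
r0 is callee-saved → restored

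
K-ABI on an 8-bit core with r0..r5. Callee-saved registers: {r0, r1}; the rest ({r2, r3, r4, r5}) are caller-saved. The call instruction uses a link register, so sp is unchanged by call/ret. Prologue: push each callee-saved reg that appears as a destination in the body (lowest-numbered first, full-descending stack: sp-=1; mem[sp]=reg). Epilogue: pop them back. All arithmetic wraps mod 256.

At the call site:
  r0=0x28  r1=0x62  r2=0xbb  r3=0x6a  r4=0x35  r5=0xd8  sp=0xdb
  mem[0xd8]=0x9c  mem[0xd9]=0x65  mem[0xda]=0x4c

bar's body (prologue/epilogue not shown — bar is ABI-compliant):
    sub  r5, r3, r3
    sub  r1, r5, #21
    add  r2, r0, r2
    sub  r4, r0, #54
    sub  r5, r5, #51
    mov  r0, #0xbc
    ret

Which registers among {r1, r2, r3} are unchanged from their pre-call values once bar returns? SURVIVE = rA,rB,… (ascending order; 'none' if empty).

SURVIVE = r1,r3

prologue: push r0 → mem[0xda]=0x28, sp=0xda
prologue: push r1 → mem[0xd9]=0x62, sp=0xd9
body[0] sub  r5, r3, r3 → r5=0x00
body[1] sub  r1, r5, #21 → r1=0xeb
body[2] add  r2, r0, r2 → r2=0xe3
body[3] sub  r4, r0, #54 → r4=0xf2
body[4] sub  r5, r5, #51 → r5=0xcd
body[5] mov  r0, #0xbc → r0=0xbc
epilogue: pop r1=0x62, sp=0xda
epilogue: pop r0=0x28, sp=0xdb
r1: callee-saved, written=True
r2: caller-saved, written=True
r3: caller-saved, written=False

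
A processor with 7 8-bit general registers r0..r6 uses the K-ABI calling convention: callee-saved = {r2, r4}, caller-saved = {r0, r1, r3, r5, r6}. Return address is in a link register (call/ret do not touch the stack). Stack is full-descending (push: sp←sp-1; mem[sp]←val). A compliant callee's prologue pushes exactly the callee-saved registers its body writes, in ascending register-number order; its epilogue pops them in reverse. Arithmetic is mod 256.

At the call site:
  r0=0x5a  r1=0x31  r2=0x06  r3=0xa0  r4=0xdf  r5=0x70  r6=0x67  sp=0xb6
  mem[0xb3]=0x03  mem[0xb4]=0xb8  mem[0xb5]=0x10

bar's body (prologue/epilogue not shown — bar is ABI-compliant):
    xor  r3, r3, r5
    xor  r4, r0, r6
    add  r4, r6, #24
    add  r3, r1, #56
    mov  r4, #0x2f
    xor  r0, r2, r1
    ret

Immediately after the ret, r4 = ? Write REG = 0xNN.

REG = 0xdf

prologue: push r4 → mem[0xb5]=0xdf, sp=0xb5
body[0] xor  r3, r3, r5 → r3=0xd0
body[1] xor  r4, r0, r6 → r4=0x3d
body[2] add  r4, r6, #24 → r4=0x7f
body[3] add  r3, r1, #56 → r3=0x69
body[4] mov  r4, #0x2f → r4=0x2f
body[5] xor  r0, r2, r1 → r0=0x37
epilogue: pop r4=0xdf, sp=0xb6
r4 is callee-saved → restored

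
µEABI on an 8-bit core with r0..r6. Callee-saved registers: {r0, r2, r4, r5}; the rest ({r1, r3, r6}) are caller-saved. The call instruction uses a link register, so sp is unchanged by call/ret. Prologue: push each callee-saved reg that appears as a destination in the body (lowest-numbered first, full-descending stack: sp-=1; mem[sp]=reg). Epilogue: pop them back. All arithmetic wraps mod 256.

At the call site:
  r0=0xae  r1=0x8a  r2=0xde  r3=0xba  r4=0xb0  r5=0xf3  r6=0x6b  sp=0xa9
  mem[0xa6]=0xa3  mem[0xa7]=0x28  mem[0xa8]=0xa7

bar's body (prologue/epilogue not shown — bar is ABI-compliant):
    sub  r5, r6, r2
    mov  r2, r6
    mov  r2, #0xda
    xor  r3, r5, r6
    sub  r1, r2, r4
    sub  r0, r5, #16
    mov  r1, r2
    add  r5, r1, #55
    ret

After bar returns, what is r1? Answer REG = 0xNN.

prologue: push r0 → mem[0xa8]=0xae, sp=0xa8
prologue: push r2 → mem[0xa7]=0xde, sp=0xa7
prologue: push r5 → mem[0xa6]=0xf3, sp=0xa6
body[0] sub  r5, r6, r2 → r5=0x8d
body[1] mov  r2, r6 → r2=0x6b
body[2] mov  r2, #0xda → r2=0xda
body[3] xor  r3, r5, r6 → r3=0xe6
body[4] sub  r1, r2, r4 → r1=0x2a
body[5] sub  r0, r5, #16 → r0=0x7d
body[6] mov  r1, r2 → r1=0xda
body[7] add  r5, r1, #55 → r5=0x11
epilogue: pop r5=0xf3, sp=0xa7
epilogue: pop r2=0xde, sp=0xa8
epilogue: pop r0=0xae, sp=0xa9
r1 is caller-saved → body value

REG = 0xda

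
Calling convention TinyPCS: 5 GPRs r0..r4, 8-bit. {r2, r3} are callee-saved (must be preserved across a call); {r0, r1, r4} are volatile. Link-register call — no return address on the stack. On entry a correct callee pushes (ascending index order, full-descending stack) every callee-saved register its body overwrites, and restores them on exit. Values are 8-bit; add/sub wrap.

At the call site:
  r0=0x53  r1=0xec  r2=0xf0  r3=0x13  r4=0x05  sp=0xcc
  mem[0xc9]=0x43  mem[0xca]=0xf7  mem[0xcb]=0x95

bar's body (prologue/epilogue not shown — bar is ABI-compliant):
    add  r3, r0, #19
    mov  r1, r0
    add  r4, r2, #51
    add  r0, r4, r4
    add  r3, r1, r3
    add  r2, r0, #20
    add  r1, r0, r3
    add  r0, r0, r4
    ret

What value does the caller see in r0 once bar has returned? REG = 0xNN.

REG = 0x69

prologue: push r2 -> mem[0xcb]=0xf0, sp=0xcb
prologue: push r3 -> mem[0xca]=0x13, sp=0xca
body[0] add  r3, r0, #19 -> r3=0x66
body[1] mov  r1, r0 -> r1=0x53
body[2] add  r4, r2, #51 -> r4=0x23
body[3] add  r0, r4, r4 -> r0=0x46
body[4] add  r3, r1, r3 -> r3=0xb9
body[5] add  r2, r0, #20 -> r2=0x5a
body[6] add  r1, r0, r3 -> r1=0xff
body[7] add  r0, r0, r4 -> r0=0x69
epilogue: pop r3=0x13, sp=0xcb
epilogue: pop r2=0xf0, sp=0xcc
r0 is caller-saved -> body value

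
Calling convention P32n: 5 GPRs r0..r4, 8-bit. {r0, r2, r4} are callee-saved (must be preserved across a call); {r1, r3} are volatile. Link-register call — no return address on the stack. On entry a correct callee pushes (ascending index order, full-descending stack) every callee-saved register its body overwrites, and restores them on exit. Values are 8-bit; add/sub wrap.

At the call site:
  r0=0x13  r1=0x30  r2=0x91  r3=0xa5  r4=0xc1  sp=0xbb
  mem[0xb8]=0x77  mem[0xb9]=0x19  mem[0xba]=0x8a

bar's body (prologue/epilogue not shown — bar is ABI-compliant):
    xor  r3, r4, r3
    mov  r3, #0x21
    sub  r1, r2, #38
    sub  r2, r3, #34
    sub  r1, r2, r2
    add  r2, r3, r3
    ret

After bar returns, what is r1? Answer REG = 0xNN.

prologue: push r2 -> mem[0xba]=0x91, sp=0xba
body[0] xor  r3, r4, r3 -> r3=0x64
body[1] mov  r3, #0x21 -> r3=0x21
body[2] sub  r1, r2, #38 -> r1=0x6b
body[3] sub  r2, r3, #34 -> r2=0xff
body[4] sub  r1, r2, r2 -> r1=0x00
body[5] add  r2, r3, r3 -> r2=0x42
epilogue: pop r2=0x91, sp=0xbb
r1 is caller-saved -> body value

REG = 0x00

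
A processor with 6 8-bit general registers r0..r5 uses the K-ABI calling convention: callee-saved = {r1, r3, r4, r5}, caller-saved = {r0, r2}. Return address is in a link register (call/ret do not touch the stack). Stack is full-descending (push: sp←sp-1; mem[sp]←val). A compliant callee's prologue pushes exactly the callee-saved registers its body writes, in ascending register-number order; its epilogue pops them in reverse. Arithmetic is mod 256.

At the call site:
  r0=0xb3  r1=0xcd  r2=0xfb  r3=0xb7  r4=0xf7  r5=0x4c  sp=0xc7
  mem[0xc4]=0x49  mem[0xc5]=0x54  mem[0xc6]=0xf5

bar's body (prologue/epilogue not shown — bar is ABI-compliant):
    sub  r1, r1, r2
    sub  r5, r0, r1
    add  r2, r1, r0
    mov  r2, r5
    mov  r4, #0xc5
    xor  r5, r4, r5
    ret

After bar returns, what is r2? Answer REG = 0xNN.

prologue: push r1 -> mem[0xc6]=0xcd, sp=0xc6
prologue: push r4 -> mem[0xc5]=0xf7, sp=0xc5
prologue: push r5 -> mem[0xc4]=0x4c, sp=0xc4
body[0] sub  r1, r1, r2 -> r1=0xd2
body[1] sub  r5, r0, r1 -> r5=0xe1
body[2] add  r2, r1, r0 -> r2=0x85
body[3] mov  r2, r5 -> r2=0xe1
body[4] mov  r4, #0xc5 -> r4=0xc5
body[5] xor  r5, r4, r5 -> r5=0x24
epilogue: pop r5=0x4c, sp=0xc5
epilogue: pop r4=0xf7, sp=0xc6
epilogue: pop r1=0xcd, sp=0xc7
r2 is caller-saved -> body value

REG = 0xe1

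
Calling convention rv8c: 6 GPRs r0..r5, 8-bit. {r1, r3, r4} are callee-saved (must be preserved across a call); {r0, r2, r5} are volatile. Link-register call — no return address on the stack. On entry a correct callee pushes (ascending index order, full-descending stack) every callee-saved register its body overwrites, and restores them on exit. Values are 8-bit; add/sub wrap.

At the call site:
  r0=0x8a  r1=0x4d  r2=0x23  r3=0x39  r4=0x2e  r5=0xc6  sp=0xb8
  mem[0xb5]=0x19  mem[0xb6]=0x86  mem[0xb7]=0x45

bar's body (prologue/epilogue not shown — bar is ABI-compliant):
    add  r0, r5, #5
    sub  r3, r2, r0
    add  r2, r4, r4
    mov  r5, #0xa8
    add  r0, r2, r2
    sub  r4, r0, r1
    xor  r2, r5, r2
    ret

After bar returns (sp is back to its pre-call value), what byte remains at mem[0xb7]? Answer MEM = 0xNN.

MEM = 0x39

prologue: push r3 → mem[0xb7]=0x39, sp=0xb7
prologue: push r4 → mem[0xb6]=0x2e, sp=0xb6
body[0] add  r0, r5, #5 → r0=0xcb
body[1] sub  r3, r2, r0 → r3=0x58
body[2] add  r2, r4, r4 → r2=0x5c
body[3] mov  r5, #0xa8 → r5=0xa8
body[4] add  r0, r2, r2 → r0=0xb8
body[5] sub  r4, r0, r1 → r4=0x6b
body[6] xor  r2, r5, r2 → r2=0xf4
epilogue: pop r4=0x2e, sp=0xb7
epilogue: pop r3=0x39, sp=0xb8
prologue pushed ['r3', 'r4'] at ['0xb7', '0xb6']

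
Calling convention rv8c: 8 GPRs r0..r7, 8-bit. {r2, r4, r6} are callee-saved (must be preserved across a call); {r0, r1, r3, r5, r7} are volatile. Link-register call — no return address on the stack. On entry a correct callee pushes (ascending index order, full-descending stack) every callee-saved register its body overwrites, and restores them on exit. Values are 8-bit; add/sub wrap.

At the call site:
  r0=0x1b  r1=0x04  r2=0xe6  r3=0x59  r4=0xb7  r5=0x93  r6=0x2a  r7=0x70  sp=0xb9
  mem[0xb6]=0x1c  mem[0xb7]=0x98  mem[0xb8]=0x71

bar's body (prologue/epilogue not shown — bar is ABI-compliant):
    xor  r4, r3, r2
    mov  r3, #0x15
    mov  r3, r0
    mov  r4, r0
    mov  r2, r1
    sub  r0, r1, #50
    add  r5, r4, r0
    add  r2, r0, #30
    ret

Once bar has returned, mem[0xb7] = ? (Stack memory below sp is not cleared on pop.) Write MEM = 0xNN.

prologue: push r2 -> mem[0xb8]=0xe6, sp=0xb8
prologue: push r4 -> mem[0xb7]=0xb7, sp=0xb7
body[0] xor  r4, r3, r2 -> r4=0xbf
body[1] mov  r3, #0x15 -> r3=0x15
body[2] mov  r3, r0 -> r3=0x1b
body[3] mov  r4, r0 -> r4=0x1b
body[4] mov  r2, r1 -> r2=0x04
body[5] sub  r0, r1, #50 -> r0=0xd2
body[6] add  r5, r4, r0 -> r5=0xed
body[7] add  r2, r0, #30 -> r2=0xf0
epilogue: pop r4=0xb7, sp=0xb8
epilogue: pop r2=0xe6, sp=0xb9
prologue pushed ['r2', 'r4'] at ['0xb8', '0xb7']

MEM = 0xb7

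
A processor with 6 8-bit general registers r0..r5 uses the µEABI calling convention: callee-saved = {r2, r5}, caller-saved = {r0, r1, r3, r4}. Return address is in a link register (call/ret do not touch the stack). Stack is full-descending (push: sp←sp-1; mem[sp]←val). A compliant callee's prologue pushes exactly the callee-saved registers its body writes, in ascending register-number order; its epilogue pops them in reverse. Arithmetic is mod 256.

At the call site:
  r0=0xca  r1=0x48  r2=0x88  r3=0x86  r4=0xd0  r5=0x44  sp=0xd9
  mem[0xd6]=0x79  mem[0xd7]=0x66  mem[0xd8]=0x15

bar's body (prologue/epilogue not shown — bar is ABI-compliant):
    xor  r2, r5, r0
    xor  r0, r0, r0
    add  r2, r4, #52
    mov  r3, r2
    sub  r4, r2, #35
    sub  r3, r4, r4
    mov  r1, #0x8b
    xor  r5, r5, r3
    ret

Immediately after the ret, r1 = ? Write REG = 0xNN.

REG = 0x8b

prologue: push r2 -> mem[0xd8]=0x88, sp=0xd8
prologue: push r5 -> mem[0xd7]=0x44, sp=0xd7
body[0] xor  r2, r5, r0 -> r2=0x8e
body[1] xor  r0, r0, r0 -> r0=0x00
body[2] add  r2, r4, #52 -> r2=0x04
body[3] mov  r3, r2 -> r3=0x04
body[4] sub  r4, r2, #35 -> r4=0xe1
body[5] sub  r3, r4, r4 -> r3=0x00
body[6] mov  r1, #0x8b -> r1=0x8b
body[7] xor  r5, r5, r3 -> r5=0x44
epilogue: pop r5=0x44, sp=0xd8
epilogue: pop r2=0x88, sp=0xd9
r1 is caller-saved -> body value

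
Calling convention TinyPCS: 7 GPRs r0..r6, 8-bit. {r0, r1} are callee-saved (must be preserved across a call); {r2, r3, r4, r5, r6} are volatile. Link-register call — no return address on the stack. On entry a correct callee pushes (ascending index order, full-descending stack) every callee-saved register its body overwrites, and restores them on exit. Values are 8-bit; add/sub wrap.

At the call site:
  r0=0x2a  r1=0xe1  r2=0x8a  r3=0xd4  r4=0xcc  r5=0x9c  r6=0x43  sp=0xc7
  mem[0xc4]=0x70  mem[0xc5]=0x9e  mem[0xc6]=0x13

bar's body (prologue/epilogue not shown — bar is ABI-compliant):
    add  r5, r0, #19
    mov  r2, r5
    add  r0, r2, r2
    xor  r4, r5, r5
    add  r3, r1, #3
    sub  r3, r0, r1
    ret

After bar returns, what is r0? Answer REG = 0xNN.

prologue: push r0 -> mem[0xc6]=0x2a, sp=0xc6
body[0] add  r5, r0, #19 -> r5=0x3d
body[1] mov  r2, r5 -> r2=0x3d
body[2] add  r0, r2, r2 -> r0=0x7a
body[3] xor  r4, r5, r5 -> r4=0x00
body[4] add  r3, r1, #3 -> r3=0xe4
body[5] sub  r3, r0, r1 -> r3=0x99
epilogue: pop r0=0x2a, sp=0xc7
r0 is callee-saved -> restored

REG = 0x2a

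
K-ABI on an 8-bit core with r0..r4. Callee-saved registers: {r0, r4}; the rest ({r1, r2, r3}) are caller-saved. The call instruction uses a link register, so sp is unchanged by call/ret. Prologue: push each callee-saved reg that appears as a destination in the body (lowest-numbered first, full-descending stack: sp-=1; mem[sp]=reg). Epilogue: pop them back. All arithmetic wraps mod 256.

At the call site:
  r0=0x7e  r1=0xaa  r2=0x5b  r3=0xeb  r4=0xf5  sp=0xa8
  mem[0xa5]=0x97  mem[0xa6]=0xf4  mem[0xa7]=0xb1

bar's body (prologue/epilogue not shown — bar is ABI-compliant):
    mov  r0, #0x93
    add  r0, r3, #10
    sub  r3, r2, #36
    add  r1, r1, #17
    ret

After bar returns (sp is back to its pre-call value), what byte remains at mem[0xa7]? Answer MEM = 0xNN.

MEM = 0x7e

prologue: push r0 → mem[0xa7]=0x7e, sp=0xa7
body[0] mov  r0, #0x93 → r0=0x93
body[1] add  r0, r3, #10 → r0=0xf5
body[2] sub  r3, r2, #36 → r3=0x37
body[3] add  r1, r1, #17 → r1=0xbb
epilogue: pop r0=0x7e, sp=0xa8
prologue pushed ['r0'] at ['0xa7']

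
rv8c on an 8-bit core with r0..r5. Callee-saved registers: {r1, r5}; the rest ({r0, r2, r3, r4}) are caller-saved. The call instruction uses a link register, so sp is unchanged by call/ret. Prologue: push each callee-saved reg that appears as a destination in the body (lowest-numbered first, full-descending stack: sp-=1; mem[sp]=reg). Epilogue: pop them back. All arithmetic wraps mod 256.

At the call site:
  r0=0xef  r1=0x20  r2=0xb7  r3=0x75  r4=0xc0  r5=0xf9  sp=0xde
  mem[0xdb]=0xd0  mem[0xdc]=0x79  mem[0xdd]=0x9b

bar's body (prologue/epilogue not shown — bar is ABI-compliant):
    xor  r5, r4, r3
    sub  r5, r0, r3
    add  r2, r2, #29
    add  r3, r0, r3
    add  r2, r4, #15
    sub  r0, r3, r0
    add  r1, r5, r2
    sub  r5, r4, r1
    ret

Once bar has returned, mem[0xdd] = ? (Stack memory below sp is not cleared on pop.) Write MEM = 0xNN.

MEM = 0x20

prologue: push r1 -> mem[0xdd]=0x20, sp=0xdd
prologue: push r5 -> mem[0xdc]=0xf9, sp=0xdc
body[0] xor  r5, r4, r3 -> r5=0xb5
body[1] sub  r5, r0, r3 -> r5=0x7a
body[2] add  r2, r2, #29 -> r2=0xd4
body[3] add  r3, r0, r3 -> r3=0x64
body[4] add  r2, r4, #15 -> r2=0xcf
body[5] sub  r0, r3, r0 -> r0=0x75
body[6] add  r1, r5, r2 -> r1=0x49
body[7] sub  r5, r4, r1 -> r5=0x77
epilogue: pop r5=0xf9, sp=0xdd
epilogue: pop r1=0x20, sp=0xde
prologue pushed ['r1', 'r5'] at ['0xdd', '0xdc']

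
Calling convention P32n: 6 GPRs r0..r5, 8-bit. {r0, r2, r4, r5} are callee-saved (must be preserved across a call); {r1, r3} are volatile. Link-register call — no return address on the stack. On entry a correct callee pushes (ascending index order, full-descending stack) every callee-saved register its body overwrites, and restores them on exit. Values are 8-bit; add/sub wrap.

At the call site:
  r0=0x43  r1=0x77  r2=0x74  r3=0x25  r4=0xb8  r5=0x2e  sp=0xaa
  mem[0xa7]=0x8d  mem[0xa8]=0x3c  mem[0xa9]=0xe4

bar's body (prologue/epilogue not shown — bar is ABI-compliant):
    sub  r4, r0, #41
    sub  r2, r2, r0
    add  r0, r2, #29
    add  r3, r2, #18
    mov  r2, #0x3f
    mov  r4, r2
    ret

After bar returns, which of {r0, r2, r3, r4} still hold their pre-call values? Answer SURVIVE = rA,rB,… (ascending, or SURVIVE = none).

prologue: push r0 -> mem[0xa9]=0x43, sp=0xa9
prologue: push r2 -> mem[0xa8]=0x74, sp=0xa8
prologue: push r4 -> mem[0xa7]=0xb8, sp=0xa7
body[0] sub  r4, r0, #41 -> r4=0x1a
body[1] sub  r2, r2, r0 -> r2=0x31
body[2] add  r0, r2, #29 -> r0=0x4e
body[3] add  r3, r2, #18 -> r3=0x43
body[4] mov  r2, #0x3f -> r2=0x3f
body[5] mov  r4, r2 -> r4=0x3f
epilogue: pop r4=0xb8, sp=0xa8
epilogue: pop r2=0x74, sp=0xa9
epilogue: pop r0=0x43, sp=0xaa
r0: callee-saved, written=True
r2: callee-saved, written=True
r3: caller-saved, written=True
r4: callee-saved, written=True

SURVIVE = r0,r2,r4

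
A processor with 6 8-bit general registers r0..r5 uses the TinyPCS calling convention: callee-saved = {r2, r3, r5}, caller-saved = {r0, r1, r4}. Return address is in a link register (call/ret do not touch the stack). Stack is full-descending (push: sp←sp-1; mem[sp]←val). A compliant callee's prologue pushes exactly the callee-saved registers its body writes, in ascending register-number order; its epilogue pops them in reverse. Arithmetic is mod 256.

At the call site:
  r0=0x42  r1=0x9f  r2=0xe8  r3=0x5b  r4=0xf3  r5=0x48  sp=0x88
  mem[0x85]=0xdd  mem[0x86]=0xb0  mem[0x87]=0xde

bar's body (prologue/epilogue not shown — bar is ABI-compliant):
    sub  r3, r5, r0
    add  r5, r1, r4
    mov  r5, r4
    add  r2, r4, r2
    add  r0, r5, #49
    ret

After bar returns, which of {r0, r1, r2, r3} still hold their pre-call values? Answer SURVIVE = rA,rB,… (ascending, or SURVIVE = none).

prologue: push r2 → mem[0x87]=0xe8, sp=0x87
prologue: push r3 → mem[0x86]=0x5b, sp=0x86
prologue: push r5 → mem[0x85]=0x48, sp=0x85
body[0] sub  r3, r5, r0 → r3=0x06
body[1] add  r5, r1, r4 → r5=0x92
body[2] mov  r5, r4 → r5=0xf3
body[3] add  r2, r4, r2 → r2=0xdb
body[4] add  r0, r5, #49 → r0=0x24
epilogue: pop r5=0x48, sp=0x86
epilogue: pop r3=0x5b, sp=0x87
epilogue: pop r2=0xe8, sp=0x88
r0: caller-saved, written=True
r1: caller-saved, written=False
r2: callee-saved, written=True
r3: callee-saved, written=True

SURVIVE = r1,r2,r3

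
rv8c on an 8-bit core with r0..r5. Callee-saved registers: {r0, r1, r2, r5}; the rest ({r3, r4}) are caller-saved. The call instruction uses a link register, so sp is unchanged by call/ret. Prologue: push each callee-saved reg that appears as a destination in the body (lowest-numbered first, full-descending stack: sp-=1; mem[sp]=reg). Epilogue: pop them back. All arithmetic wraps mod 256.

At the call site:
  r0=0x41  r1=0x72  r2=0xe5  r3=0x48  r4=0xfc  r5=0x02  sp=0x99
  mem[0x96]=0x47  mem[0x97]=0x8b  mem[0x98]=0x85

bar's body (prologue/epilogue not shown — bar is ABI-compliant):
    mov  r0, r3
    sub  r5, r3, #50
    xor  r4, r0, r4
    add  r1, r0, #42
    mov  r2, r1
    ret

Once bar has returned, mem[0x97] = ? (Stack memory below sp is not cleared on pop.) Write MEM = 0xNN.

prologue: push r0 -> mem[0x98]=0x41, sp=0x98
prologue: push r1 -> mem[0x97]=0x72, sp=0x97
prologue: push r2 -> mem[0x96]=0xe5, sp=0x96
prologue: push r5 -> mem[0x95]=0x02, sp=0x95
body[0] mov  r0, r3 -> r0=0x48
body[1] sub  r5, r3, #50 -> r5=0x16
body[2] xor  r4, r0, r4 -> r4=0xb4
body[3] add  r1, r0, #42 -> r1=0x72
body[4] mov  r2, r1 -> r2=0x72
epilogue: pop r5=0x02, sp=0x96
epilogue: pop r2=0xe5, sp=0x97
epilogue: pop r1=0x72, sp=0x98
epilogue: pop r0=0x41, sp=0x99
prologue pushed ['r0', 'r1', 'r2', 'r5'] at ['0x98', '0x97', '0x96', '0x95']

MEM = 0x72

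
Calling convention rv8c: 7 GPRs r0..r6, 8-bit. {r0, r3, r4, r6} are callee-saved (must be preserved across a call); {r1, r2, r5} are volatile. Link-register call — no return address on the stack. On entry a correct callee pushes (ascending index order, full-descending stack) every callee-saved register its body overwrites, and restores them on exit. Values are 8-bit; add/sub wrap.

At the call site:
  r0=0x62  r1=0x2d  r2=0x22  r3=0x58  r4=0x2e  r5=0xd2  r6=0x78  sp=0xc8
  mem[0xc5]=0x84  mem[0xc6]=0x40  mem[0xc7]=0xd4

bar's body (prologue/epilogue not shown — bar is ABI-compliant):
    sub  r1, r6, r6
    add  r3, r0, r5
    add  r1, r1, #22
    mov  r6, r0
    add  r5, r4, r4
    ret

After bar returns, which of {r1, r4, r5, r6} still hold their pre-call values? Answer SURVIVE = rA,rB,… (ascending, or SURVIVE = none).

SURVIVE = r4,r6

prologue: push r3 → mem[0xc7]=0x58, sp=0xc7
prologue: push r6 → mem[0xc6]=0x78, sp=0xc6
body[0] sub  r1, r6, r6 → r1=0x00
body[1] add  r3, r0, r5 → r3=0x34
body[2] add  r1, r1, #22 → r1=0x16
body[3] mov  r6, r0 → r6=0x62
body[4] add  r5, r4, r4 → r5=0x5c
epilogue: pop r6=0x78, sp=0xc7
epilogue: pop r3=0x58, sp=0xc8
r1: caller-saved, written=True
r4: callee-saved, written=False
r5: caller-saved, written=True
r6: callee-saved, written=True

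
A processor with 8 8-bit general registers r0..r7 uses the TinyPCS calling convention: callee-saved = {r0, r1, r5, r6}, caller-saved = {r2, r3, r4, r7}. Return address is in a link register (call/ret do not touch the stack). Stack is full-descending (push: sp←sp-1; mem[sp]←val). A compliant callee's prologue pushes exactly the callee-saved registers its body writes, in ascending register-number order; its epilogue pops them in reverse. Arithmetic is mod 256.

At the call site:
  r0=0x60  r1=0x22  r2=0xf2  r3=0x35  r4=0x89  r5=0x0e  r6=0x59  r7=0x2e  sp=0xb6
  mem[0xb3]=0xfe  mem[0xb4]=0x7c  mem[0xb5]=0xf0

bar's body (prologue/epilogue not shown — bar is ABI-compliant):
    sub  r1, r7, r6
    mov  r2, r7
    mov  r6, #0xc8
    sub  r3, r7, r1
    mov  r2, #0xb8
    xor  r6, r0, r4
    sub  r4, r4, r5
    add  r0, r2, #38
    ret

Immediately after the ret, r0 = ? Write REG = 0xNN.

REG = 0x60

prologue: push r0 → mem[0xb5]=0x60, sp=0xb5
prologue: push r1 → mem[0xb4]=0x22, sp=0xb4
prologue: push r6 → mem[0xb3]=0x59, sp=0xb3
body[0] sub  r1, r7, r6 → r1=0xd5
body[1] mov  r2, r7 → r2=0x2e
body[2] mov  r6, #0xc8 → r6=0xc8
body[3] sub  r3, r7, r1 → r3=0x59
body[4] mov  r2, #0xb8 → r2=0xb8
body[5] xor  r6, r0, r4 → r6=0xe9
body[6] sub  r4, r4, r5 → r4=0x7b
body[7] add  r0, r2, #38 → r0=0xde
epilogue: pop r6=0x59, sp=0xb4
epilogue: pop r1=0x22, sp=0xb5
epilogue: pop r0=0x60, sp=0xb6
r0 is callee-saved → restored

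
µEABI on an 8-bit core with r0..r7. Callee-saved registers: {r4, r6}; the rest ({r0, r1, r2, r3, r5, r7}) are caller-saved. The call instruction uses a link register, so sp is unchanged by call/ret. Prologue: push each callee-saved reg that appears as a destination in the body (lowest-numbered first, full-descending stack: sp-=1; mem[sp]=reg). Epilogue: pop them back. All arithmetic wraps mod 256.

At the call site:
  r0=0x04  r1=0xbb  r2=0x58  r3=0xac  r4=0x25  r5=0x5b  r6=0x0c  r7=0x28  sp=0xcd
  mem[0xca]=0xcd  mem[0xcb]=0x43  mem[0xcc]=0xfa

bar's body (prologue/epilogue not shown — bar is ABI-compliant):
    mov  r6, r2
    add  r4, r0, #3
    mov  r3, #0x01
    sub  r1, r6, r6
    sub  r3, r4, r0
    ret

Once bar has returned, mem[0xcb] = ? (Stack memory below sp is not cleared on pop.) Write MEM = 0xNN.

MEM = 0x0c

prologue: push r4 -> mem[0xcc]=0x25, sp=0xcc
prologue: push r6 -> mem[0xcb]=0x0c, sp=0xcb
body[0] mov  r6, r2 -> r6=0x58
body[1] add  r4, r0, #3 -> r4=0x07
body[2] mov  r3, #0x01 -> r3=0x01
body[3] sub  r1, r6, r6 -> r1=0x00
body[4] sub  r3, r4, r0 -> r3=0x03
epilogue: pop r6=0x0c, sp=0xcc
epilogue: pop r4=0x25, sp=0xcd
prologue pushed ['r4', 'r6'] at ['0xcc', '0xcb']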